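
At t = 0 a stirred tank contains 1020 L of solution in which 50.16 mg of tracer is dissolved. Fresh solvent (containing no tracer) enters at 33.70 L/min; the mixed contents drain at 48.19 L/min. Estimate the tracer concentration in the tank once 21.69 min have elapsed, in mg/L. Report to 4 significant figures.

0.02088 mg/L

Total volume: dV/dt = Q_in − Q_out = -14.4900 L/min, so V(t) = 1020 − 14.4900 t and V(21.69) = 705.712 L.
Solute balance: dm/dt = 0 − Q_out C = −Q_out m/V(t).
Separate: dm/m = −Q_out dt/V(t) ⇒ ln(m/m₀) = −(Q_out/(Q_in−Q_out)) ln(V/V₀).
m = m₀ (V₀/V)^(Q_out/(Q_in−Q_out)) = 50.16 × (1020/705.712)^(-3.32574) = 14.7343 mg.
C = m/V = 14.7343/705.712 = 0.0208786 mg/L.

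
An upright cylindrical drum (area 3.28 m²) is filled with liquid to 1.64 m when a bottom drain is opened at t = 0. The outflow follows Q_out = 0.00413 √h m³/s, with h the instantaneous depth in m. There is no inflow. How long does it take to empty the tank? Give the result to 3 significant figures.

Unsteady balance on liquid volume: A dh/dt = −0.00413 √h.
∫ h^(−1/2) dh = −(0.00413/A) ∫ dt, giving 2√h = 2√h₀ − (0.00413/A) t.
Tank is empty when √h = 0: t_empty = 2A√h₀/0.00413.
t_empty = 2·3.28·√1.64/0.00413 = 6.5600·1.2806/0.00413 = 2034.1 s.

2030 s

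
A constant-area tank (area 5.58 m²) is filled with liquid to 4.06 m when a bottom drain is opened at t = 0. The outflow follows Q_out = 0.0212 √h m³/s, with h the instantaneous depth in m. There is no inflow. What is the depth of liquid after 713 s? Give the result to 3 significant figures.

A dh/dt = −Q_out = −0.0212 √h.
Separate and integrate: 2(√h − √h₀) = −(0.0212/A) t.
√h = √4.06 − 0.0212·713/(2·5.58) = 2.0149 − 1.3544 = 0.66050.
h = 0.66050² = 0.43626 m.

0.436 m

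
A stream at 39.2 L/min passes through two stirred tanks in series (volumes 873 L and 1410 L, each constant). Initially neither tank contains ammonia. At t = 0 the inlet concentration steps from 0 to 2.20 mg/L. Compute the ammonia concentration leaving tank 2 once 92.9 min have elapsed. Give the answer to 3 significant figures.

1.82 mg/L

Each tank obeys Vᵢ dCᵢ/dt = Q(Cᵢ₋₁ − Cᵢ), so τᵢ = Vᵢ/Q.
τ₁ = 873/39.2 = 22.270 min; τ₂ = 1410/39.2 = 35.969 min.
Tank 1: C₁ = C_in(1 − e^(−t/τ₁)). Tank 2 (τ₁ ≠ τ₂): C₂ = C_in[1 − (τ₁ e^(−t/τ₁) − τ₂ e^(−t/τ₂))/(τ₁ − τ₂)].
At t = 92.9: e^(−t/τ₁) = 0.015430, e^(−t/τ₂) = 0.075566.
C₂ = 2.20·[1 − (22.270·0.015430 − 35.969·0.075566)/(-13.699)] = 2.20·0.82667 = 1.8187 mg/L.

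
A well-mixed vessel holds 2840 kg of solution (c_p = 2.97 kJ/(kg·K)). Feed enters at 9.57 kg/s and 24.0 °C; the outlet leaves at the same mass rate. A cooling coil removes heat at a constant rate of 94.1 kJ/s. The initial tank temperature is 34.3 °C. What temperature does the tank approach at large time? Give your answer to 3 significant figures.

20.7 °C

First-law balance (no shaft work): M c_p dT/dt = ṁ c_p (T_in − T) − 94.1.
At steady state dT/dt = 0 ⇒ T_ss = T_in − Q̇/(ṁ c_p) = 24.0 − 94.1/(9.57·2.97) = 20.689 °C.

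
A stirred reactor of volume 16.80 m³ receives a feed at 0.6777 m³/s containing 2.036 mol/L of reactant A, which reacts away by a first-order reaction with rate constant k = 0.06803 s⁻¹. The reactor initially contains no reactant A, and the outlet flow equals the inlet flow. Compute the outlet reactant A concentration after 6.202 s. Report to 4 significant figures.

V dC/dt = Q(C_in − C) − k V C.
dC/dt = (Q/V) C_in − (Q/V + k) C; effective rate a = Q/V + k = 0.0403393 + 0.06803 = 0.108369 s⁻¹.
C_ss = Q C_in/(Q + kV) = 0.757879 mol/L; C(t) = C_ss + (C₀ − C_ss) e^(−a t).
C(6.202) = 0.757879 + (-0.757879)·e^(−0.108369·6.202) = 0.757879 + (-0.757879)·0.510632 = 0.370882 mol/L.

0.3709 mol/L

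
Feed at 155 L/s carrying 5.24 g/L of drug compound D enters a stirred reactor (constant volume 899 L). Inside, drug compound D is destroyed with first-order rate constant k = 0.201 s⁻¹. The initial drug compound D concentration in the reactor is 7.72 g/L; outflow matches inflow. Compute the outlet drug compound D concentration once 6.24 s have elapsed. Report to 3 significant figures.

Accumulation = in − out − consumed: V dC/dt = Q C_in − Q C − k V C.
This is linear with rate a = Q/V + k = 0.37341 s⁻¹.
C_ss = Q C_in/(Q + kV) = 2.4194 g/L; C(t) = C_ss + (C₀ − C_ss) e^(−a t).
C(6.24) = 2.4194 + (5.3006)·e^(−0.37341·6.24) = 2.4194 + (5.3006)·0.097286 = 2.9351 g/L.

2.94 g/L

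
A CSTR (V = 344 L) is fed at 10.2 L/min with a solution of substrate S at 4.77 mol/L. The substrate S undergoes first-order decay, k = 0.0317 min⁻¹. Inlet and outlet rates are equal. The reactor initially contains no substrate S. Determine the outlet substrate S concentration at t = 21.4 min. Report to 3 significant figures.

1.69 mol/L

Accumulation = in − out − consumed: V dC/dt = Q C_in − Q C − k V C.
This is linear with rate a = Q/V + k = 0.061351 min⁻¹.
C_ss = Q C_in/(Q + kV) = 2.3054 mol/L; C(t) = C_ss + (C₀ − C_ss) e^(−a t).
C(21.4) = 2.3054 + (-2.3054)·e^(−0.061351·21.4) = 2.3054 + (-2.3054)·0.26903 = 1.6851 mol/L.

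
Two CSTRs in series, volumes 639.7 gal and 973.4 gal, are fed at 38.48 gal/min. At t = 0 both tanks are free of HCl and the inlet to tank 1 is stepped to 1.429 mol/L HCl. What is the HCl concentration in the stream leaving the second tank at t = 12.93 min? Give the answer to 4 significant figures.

0.1873 mol/L

Each tank obeys Vᵢ dCᵢ/dt = Q(Cᵢ₋₁ − Cᵢ), so τᵢ = Vᵢ/Q.
τ₁ = 639.7/38.48 = 16.6242 min; τ₂ = 973.4/38.48 = 25.2963 min.
Solving the cascade with C₁(0)=C₂(0)=0 gives C₂(t) = C_in[1 − (τ₁ e^(−t/τ₁) − τ₂ e^(−t/τ₂))/(τ₁ − τ₂)].
At t = 12.93: e^(−t/τ₁) = 0.459424, e^(−t/τ₂) = 0.599810.
C₂ = 1.429·[1 − (16.6242·0.459424 − 25.2963·0.599810)/(-8.67204)] = 1.429·0.131073 = 0.187303 mol/L.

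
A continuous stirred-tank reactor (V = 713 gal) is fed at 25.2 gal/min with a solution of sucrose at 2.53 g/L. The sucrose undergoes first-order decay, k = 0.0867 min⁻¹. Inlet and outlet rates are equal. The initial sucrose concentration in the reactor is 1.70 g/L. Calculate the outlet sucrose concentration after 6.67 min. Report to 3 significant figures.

Accumulation = in − out − consumed: V dC/dt = Q C_in − Q C − k V C.
dC/dt = (Q/V) C_in − (Q/V + k) C; effective rate a = Q/V + k = 0.035344 + 0.0867 = 0.12204 min⁻¹.
C_ss = Q C_in/(Q + kV) = 0.73268 g/L; C(t) = C_ss + (C₀ − C_ss) e^(−a t).
C(6.67) = 0.73268 + (0.96732)·e^(−0.12204·6.67) = 0.73268 + (0.96732)·0.44307 = 1.1613 g/L.

1.16 g/L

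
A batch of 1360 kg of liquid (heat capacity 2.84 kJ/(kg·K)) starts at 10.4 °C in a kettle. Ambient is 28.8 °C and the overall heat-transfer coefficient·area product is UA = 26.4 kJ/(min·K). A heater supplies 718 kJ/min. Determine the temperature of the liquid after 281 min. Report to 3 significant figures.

49.3 °C

Lumped-capacitance energy balance: M c_p dT/dt = UA(T_amb − T) + Q̇.
dT/dt = (T_ss − T)/τ with T_ss = T_amb + Q̇/UA = 28.8 + 718/26.4 = 55.997 °C, τ = M c_p/UA = 1360·2.84/26.4 = 146.30 min.
Integrating: T(t) = T_ss + (T₀ − T_ss) e^(−t/τ).
T(281) = 55.997 + (-45.597)·0.14651 = 49.317 °C.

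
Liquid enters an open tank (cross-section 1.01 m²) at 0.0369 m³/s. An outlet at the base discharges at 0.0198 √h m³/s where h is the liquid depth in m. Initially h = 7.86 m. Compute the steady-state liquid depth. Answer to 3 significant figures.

A dh/dt = Q_in − 0.0198 √h. Steady state requires inflow = outflow:
Q_in = 0.0198 √h_ss ⇒ √h_ss = 0.0369/0.0198 = 1.8636.
h_ss = 1.8636² = 3.4731 m. (Since h₀ = 7.86 m > h_ss, the level will fall toward this value.)

3.47 m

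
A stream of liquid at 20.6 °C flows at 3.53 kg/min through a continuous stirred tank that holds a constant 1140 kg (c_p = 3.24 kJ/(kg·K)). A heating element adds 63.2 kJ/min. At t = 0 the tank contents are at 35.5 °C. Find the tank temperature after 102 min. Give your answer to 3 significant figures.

33.0 °C

Unsteady energy balance on the tank contents: M c_p dT/dt = ṁ c_p (T_in − T) + 63.2.
τ = M/ṁ = 322.95 min; T_ss = T_in + Q̇/(ṁ c_p) = 20.6 + 63.2/(3.53·3.24) = 26.126 °C.
Integrating: T(t) = T_ss + (T₀ − T_ss) e^(−t/τ).
T(102) = 26.126 + (9.3742)·e^(−102/322.95) = 26.126 + (9.3742)·0.72917 = 32.961 °C.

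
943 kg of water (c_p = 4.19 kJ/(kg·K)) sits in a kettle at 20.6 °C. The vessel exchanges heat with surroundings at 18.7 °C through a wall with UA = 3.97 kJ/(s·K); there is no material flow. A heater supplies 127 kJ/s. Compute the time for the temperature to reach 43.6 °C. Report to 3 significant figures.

1440 s

Heat balance on the well-mixed liquid: M c_p dT/dt = −UA(T − T_amb) + Q̇.
τ = M c_p/UA = 995.26 s; T_ss = T_amb + Q̇/UA = 18.7 + 127/3.97 = 50.690 °C.
T(t) = T_ss + (T₀ − T_ss)e^(−t/τ); set T = 43.6:
t = −τ ln[(T − T_ss)/(T₀ − T_ss)] = −995.26 · ln(0.23562) = 1438.7 s.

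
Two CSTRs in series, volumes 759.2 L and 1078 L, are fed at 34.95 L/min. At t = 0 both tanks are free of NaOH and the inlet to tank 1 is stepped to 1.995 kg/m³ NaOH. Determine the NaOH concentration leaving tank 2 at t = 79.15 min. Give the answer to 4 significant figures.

1.601 kg/m³

Each tank obeys Vᵢ dCᵢ/dt = Q(Cᵢ₋₁ − Cᵢ), so τᵢ = Vᵢ/Q.
τ₁ = 759.2/34.95 = 21.7225 min; τ₂ = 1078/34.95 = 30.8441 min.
Solving the cascade with C₁(0)=C₂(0)=0 gives C₂(t) = C_in[1 − (τ₁ e^(−t/τ₁) − τ₂ e^(−t/τ₂))/(τ₁ − τ₂)].
At t = 79.15: e^(−t/τ₁) = 0.0261555, e^(−t/τ₂) = 0.0768320.
C₂ = 1.995·[1 − (21.7225·0.0261555 − 30.8441·0.0768320)/(-9.12160)] = 1.995·0.802486 = 1.60096 kg/m³.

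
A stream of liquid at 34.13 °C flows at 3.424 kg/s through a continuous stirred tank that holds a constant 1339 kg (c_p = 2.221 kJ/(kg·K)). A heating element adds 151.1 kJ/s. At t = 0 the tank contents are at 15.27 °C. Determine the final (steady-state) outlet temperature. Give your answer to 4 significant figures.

M c_p dT/dt = ṁ c_p (T_in − T) + Q̇.
At steady state dT/dt = 0 ⇒ T_ss = T_in + Q̇/(ṁ c_p) = 34.13 + 151.1/(3.424·2.221) = 53.9993 °C.

54.00 °C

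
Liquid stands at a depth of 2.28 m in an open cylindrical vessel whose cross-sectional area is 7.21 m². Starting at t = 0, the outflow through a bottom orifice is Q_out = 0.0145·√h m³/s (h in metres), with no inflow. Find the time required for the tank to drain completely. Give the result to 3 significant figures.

1500 s

A dh/dt = −Q_out = −0.0145 √h.
This is separable: 2 d(√h)/dt = −0.0145/A, so √h = √h₀ − (0.0145/(2A)) t.
Tank is empty when √h = 0: t_empty = 2A√h₀/0.0145.
t_empty = 2·7.21·√2.28/0.0145 = 14.420·1.5100/0.0145 = 1501.6 s.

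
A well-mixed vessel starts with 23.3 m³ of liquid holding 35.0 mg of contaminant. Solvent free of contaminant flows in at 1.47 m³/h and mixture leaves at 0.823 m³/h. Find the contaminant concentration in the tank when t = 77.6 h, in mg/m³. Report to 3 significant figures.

0.110 mg/m³

Total volume: dV/dt = Q_in − Q_out = 0.64700 m³/h, so V(t) = 23.3 + 0.64700 t and V(77.6) = 73.507 m³.
Species balance (pure solvent in): dm/dt = −Q_out · m/V(t).
dm/m = −Q_out dt/(V₀ + 0.64700 t); integrating gives ln(m/m₀) = −(Q_out/(Q_in−Q_out)) ln(V/V₀).
m = m₀ (V₀/V)^(Q_out/(Q_in−Q_out)) = 35.0 × (23.3/73.507)^(1.2720) = 8.1164 mg.
C = m/V = 8.1164/73.507 = 0.11042 mg/m³.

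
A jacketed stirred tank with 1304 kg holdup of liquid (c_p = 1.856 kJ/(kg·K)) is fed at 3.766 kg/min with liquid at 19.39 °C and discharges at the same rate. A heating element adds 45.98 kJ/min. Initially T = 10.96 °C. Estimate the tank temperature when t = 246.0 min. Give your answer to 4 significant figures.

M c_p dT/dt = ṁ c_p (T_in − T) + Q̇.
τ = M/ṁ = 346.256 min; T_ss = T_in + Q̇/(ṁ c_p) = 19.39 + 45.98/(3.766·1.856) = 25.9683 °C.
T approaches T_ss exponentially: T(t) = T_ss + (T₀ − T_ss) e^(−t/τ).
T(246.0) = 25.9683 + (-15.0083)·e^(−246.0/346.256) = 25.9683 + (-15.0083)·0.491420 = 18.5929 °C.

18.59 °C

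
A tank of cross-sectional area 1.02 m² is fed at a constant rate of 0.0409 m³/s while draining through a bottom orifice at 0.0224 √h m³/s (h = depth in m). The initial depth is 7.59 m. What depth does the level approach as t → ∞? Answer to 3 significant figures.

3.33 m

Volume balance on the tank: A dh/dt = Q_in − 0.0224 √h. At steady state dh/dt = 0:
Q_in = 0.0224 √h_ss ⇒ √h_ss = 0.0409/0.0224 = 1.8259.
h_ss = 1.8259² = 3.3339 m. (Since h₀ = 7.59 m > h_ss, the level will fall toward this value.)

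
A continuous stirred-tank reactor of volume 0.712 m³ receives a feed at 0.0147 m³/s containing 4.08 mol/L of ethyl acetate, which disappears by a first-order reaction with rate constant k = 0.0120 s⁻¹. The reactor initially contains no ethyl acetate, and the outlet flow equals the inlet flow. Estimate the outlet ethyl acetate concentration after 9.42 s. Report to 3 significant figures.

Accumulation = in − out − consumed: V dC/dt = Q C_in − Q C − k V C.
dC/dt = (Q/V) C_in − (Q/V + k) C; effective rate a = Q/V + k = 0.020646 + 0.0120 = 0.032646 s⁻¹.
C_ss = Q C_in/(Q + kV) = 2.5803 mol/L; C(t) = C_ss + (C₀ − C_ss) e^(−a t).
C(9.42) = 2.5803 + (-2.5803)·e^(−0.032646·9.42) = 2.5803 + (-2.5803)·0.73526 = 0.68309 mol/L.

0.683 mol/L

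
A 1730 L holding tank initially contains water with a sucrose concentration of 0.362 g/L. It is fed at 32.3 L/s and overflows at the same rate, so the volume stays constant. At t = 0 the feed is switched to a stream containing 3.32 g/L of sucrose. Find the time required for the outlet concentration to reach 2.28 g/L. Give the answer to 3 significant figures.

56.0 s

Mass balance on the solute (V constant): V dC/dt = Q(C_in − C), so τ = V/Q = 53.560 s.
C(t) = C_in + (C₀ − C_in) e^(−t/τ). Set C = 2.28 and solve for t:
e^(−t/τ) = (C − C_in)/(C₀ − C_in) = (2.28 − 3.32)/(0.362 − 3.32) = 0.35159
t = −τ ln(…) = 53.560 × 1.0453 = 55.986 s.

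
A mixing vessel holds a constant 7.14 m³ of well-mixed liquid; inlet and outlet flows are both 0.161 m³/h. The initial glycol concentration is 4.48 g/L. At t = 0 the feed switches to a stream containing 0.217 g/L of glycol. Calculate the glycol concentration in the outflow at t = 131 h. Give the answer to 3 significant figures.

0.439 g/L

Transient balance on the dissolved component: V dC/dt = Q(C_in − C).
Rewrite as dC/dt + C/τ = C_in/τ, τ = V/Q = 44.348 h.
C approaches C_in exponentially: C(t) = C_in + (C₀ − C_in) e^(−t/τ).
C(131) = 0.217 + (4.48 − 0.217)·e^(−131/44.348) = 0.217 + (4.2630)·0.052135 = 0.43925 g/L.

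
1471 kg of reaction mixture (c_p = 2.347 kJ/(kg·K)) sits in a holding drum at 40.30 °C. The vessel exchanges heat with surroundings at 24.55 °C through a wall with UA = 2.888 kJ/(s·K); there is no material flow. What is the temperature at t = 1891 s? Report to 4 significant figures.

Lumped-capacitance energy balance: M c_p dT/dt = UA(T_amb − T).
dT/dt = (T_ss − T)/τ with T_ss = T_amb = 24.5500 °C, τ = M c_p/UA = 1471·2.347/2.888 = 1195.44 s.
This is linear first-order; T(t) = T_ss + (T₀ − T_ss) e^(−t/τ).
T(1891) = 24.5500 + (15.7500)·0.205596 = 27.7881 °C.

27.79 °C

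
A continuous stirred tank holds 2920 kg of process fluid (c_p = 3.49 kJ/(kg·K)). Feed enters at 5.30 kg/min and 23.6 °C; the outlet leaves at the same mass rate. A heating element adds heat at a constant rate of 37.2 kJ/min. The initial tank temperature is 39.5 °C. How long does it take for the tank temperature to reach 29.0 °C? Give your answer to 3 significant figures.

Energy balance: M c_p dT/dt = ṁ c_p (T_in − T) + 37.2.
τ = M/ṁ = 550.94 min; T_ss = T_in + Q̇/(ṁ c_p) = 25.611 °C.
T(t) = T_ss + (T₀ − T_ss) e^(−t/τ). Set T = 29.0:
e^(−t/τ) = (29.0 − 25.611)/(39.5 − 25.611) = 0.24400
t = −550.94 · ln(0.24400) = 777.16 min.

777 min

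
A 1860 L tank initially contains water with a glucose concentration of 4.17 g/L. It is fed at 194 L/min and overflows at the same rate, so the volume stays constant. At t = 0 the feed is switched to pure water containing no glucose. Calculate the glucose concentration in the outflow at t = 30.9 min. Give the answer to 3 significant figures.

Unsteady species balance (constant V, well mixed): V dC/dt = Q(C_in − C).
Rewrite as dC/dt + C/τ = C_in/τ, τ = V/Q = 9.5876 min.
Solution: C(t) = C_in + (C₀ − C_in) e^(−t/τ).
C(30.9) = 0 + (4.17 − 0)·e^(−30.9/9.5876) = 0 + (4.1700)·0.039839 = 0.16613 g/L.

0.166 g/L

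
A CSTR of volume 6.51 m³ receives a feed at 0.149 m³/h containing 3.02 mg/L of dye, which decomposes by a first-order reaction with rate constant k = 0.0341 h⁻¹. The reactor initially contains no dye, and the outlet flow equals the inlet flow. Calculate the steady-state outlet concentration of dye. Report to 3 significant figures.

1.21 mg/L

Accumulation = in − out − consumed: V dC/dt = Q C_in − Q C − k V C.
Steady state (dC/dt = 0): C_ss = Q C_in/(Q + kV) = C_in/(1 + kV/Q).
C_ss = 0.149·3.02/(0.149 + 0.0341·6.51) = 0.44998/0.37099 = 1.2129 mg/L.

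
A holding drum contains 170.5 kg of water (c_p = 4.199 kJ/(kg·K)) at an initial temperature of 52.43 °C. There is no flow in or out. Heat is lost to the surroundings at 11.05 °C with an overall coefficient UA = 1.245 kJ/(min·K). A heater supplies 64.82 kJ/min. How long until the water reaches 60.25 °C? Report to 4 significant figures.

757.0 min

M c_p dT/dt = −UA(T − T_amb) + Q̇.
τ = M c_p/UA = 575.044 min; T_ss = T_amb + Q̇/UA = 11.05 + 64.82/1.245 = 63.1143 °C.
T(t) = T_ss + (T₀ − T_ss)e^(−t/τ); set T = 60.25:
t = −τ ln[(T − T_ss)/(T₀ − T_ss)] = −575.044 · ln(0.268082) = 757.023 min.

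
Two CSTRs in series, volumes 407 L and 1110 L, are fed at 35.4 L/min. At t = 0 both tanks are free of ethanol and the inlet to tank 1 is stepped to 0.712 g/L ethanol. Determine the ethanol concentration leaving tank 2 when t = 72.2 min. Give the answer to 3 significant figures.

Each tank obeys Vᵢ dCᵢ/dt = Q(Cᵢ₋₁ − Cᵢ), so τᵢ = Vᵢ/Q.
τ₁ = 407/35.4 = 11.497 min; τ₂ = 1110/35.4 = 31.356 min.
Tank 1: C₁ = C_in(1 − e^(−t/τ₁)). Tank 2 (τ₁ ≠ τ₂): C₂ = C_in[1 − (τ₁ e^(−t/τ₁) − τ₂ e^(−t/τ₂))/(τ₁ − τ₂)].
At t = 72.2: e^(−t/τ₁) = 0.0018738, e^(−t/τ₂) = 0.099999.
C₂ = 0.712·[1 − (11.497·0.0018738 − 31.356·0.099999)/(-19.859)] = 0.712·0.84319 = 0.60035 g/L.

0.600 g/L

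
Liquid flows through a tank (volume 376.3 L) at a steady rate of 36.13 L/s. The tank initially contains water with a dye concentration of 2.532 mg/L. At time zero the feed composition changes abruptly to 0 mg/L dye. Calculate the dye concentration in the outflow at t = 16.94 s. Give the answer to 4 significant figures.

0.4978 mg/L

Transient balance on the dissolved component: V dC/dt = Q(C_in − C).
Time constant τ = V/Q = 376.3/36.13 = 10.4152 s.
C approaches C_in exponentially: C(t) = C_in + (C₀ − C_in) e^(−t/τ).
C(16.94) = 0 + (2.532 − 0)·e^(−16.94/10.4152) = 0 + (2.53200)·0.196622 = 0.497846 mg/L.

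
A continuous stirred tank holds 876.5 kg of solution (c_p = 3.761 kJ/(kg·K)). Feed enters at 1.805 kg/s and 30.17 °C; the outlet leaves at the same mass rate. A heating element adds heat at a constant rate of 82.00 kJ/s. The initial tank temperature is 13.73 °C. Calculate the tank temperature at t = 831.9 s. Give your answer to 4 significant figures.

37.11 °C

M c_p dT/dt = ṁ c_p (T_in − T) + Q̇.
τ = M/ṁ = 485.596 s; T_ss = T_in + Q̇/(ṁ c_p) = 30.17 + 82.00/(1.805·3.761) = 42.2491 °C.
Solution: T(t) = T_ss + (T₀ − T_ss) e^(−t/τ).
T(831.9) = 42.2491 + (-28.5191)·e^(−831.9/485.596) = 42.2491 + (-28.5191)·0.180296 = 37.1072 °C.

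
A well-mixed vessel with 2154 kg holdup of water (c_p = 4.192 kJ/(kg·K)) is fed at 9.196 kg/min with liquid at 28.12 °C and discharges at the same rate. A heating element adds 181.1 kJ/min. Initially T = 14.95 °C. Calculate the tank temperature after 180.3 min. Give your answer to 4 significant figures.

24.54 °C

M c_p dT/dt = ṁ c_p (T_in − T) + Q̇.
Rearrange: dT/dt = (T_ss − T)/τ with τ = M/ṁ = 234.232 min and T_ss = T_in + Q̇/(ṁ c_p) = 32.8178 °C.
This is linear first-order; T(t) = T_ss + (T₀ − T_ss) e^(−t/τ).
T(180.3) = 32.8178 + (-17.8678)·e^(−180.3/234.232) = 32.8178 + (-17.8678)·0.463129 = 24.5427 °C.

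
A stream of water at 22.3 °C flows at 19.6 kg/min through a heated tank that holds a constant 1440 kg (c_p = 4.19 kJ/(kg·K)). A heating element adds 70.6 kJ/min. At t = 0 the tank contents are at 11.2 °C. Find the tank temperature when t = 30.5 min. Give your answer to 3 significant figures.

15.3 °C

Unsteady energy balance on the tank contents: M c_p dT/dt = ṁ c_p (T_in − T) + 70.6.
τ = M/ṁ = 73.469 min; T_ss = T_in + Q̇/(ṁ c_p) = 22.3 + 70.6/(19.6·4.19) = 23.160 °C.
Solution: T(t) = T_ss + (T₀ − T_ss) e^(−t/τ).
T(30.5) = 23.160 + (-11.960)·e^(−30.5/73.469) = 23.160 + (-11.960)·0.66025 = 15.263 °C.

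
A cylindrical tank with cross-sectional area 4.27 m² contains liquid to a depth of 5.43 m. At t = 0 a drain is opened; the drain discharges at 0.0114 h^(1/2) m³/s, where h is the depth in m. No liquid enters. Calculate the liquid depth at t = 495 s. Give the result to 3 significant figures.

2.79 m

With no inflow, A dh/dt = −0.0114 √h.
∫ h^(−1/2) dh = −(0.0114/A) ∫ dt, giving 2√h = 2√h₀ − (0.0114/A) t.
√h = √5.43 − 0.0114·495/(2·4.27) = 2.3302 − 0.66077 = 1.6695.
h = 1.6695² = 2.7871 m.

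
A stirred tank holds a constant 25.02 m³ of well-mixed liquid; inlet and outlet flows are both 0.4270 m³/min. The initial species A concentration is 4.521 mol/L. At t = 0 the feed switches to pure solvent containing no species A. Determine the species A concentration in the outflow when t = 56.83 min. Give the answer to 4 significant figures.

Accumulation = in − out for the solute gives V dC/dt = Q(C_in − C).
Time constant τ = V/Q = 25.02/0.4270 = 58.5948 min.
Integrating: C(t) = C_in + (C₀ − C_in) e^(−t/τ).
C(56.83) = 0 + (4.521 − 0)·e^(−56.83/58.5948) = 0 + (4.52100)·0.379128 = 1.71404 mol/L.

1.714 mol/L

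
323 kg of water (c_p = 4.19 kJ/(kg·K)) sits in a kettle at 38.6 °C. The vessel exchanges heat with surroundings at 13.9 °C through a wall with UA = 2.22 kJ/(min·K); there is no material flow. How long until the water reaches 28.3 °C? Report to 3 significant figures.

M c_p dT/dt = −UA(T − T_amb).
τ = M c_p/UA = 609.63 min; T_ss = T_amb = 13.900 °C.
T(t) = T_ss + (T₀ − T_ss)e^(−t/τ); set T = 28.3:
t = −τ ln[(T − T_ss)/(T₀ − T_ss)] = −609.63 · ln(0.58300) = 328.94 min.

329 min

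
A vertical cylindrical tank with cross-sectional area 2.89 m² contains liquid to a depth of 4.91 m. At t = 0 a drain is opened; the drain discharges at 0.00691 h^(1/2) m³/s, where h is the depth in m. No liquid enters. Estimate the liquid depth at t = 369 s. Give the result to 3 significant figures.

3.15 m

With no inflow, A dh/dt = −0.00691 √h.
This is separable: 2 d(√h)/dt = −0.00691/A, so √h = √h₀ − (0.00691/(2A)) t.
√h = √4.91 − 0.00691·369/(2·2.89) = 2.2159 − 0.44114 = 1.7747.
h = 1.7747² = 3.1496 m.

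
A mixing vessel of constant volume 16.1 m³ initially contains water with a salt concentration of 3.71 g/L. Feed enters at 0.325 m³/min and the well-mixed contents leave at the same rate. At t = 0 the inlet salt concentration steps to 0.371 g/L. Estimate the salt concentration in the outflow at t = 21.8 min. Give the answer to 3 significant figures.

Accumulation = in − out for the solute gives V dC/dt = Q(C_in − C).
Rewrite as dC/dt + C/τ = C_in/τ, τ = V/Q = 49.538 min.
C approaches C_in exponentially: C(t) = C_in + (C₀ − C_in) e^(−t/τ).
C(21.8) = 0.371 + (3.71 − 0.371)·e^(−21.8/49.538) = 0.371 + (3.3390)·0.64400 = 2.5213 g/L.

2.52 g/L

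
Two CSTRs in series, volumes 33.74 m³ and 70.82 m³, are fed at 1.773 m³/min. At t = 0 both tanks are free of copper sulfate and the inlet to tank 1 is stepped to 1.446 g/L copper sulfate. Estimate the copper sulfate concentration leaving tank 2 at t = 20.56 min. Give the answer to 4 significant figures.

0.2420 g/L

Each tank obeys Vᵢ dCᵢ/dt = Q(Cᵢ₋₁ − Cᵢ), so τᵢ = Vᵢ/Q.
τ₁ = 33.74/1.773 = 19.0299 min; τ₂ = 70.82/1.773 = 39.9436 min.
Tank 1: C₁ = C_in(1 − e^(−t/τ₁)). Tank 2 (τ₁ ≠ τ₂): C₂ = C_in[1 − (τ₁ e^(−t/τ₁) − τ₂ e^(−t/τ₂))/(τ₁ − τ₂)].
At t = 20.56: e^(−t/τ₁) = 0.339458, e^(−t/τ₂) = 0.597664.
C₂ = 1.446·[1 − (19.0299·0.339458 − 39.9436·0.597664)/(-20.9137)] = 1.446·0.167387 = 0.242042 g/L.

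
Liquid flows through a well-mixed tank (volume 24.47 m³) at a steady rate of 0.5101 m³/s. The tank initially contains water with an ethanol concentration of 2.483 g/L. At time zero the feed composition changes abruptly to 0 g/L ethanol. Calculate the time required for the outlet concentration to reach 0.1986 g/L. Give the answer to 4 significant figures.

121.2 s

Species balance: V dC/dt = Q(C_in − C) ⇒ τ = V/Q = 47.9710 s.
C(t) = C_in + (C₀ − C_in) e^(−t/τ). Set C = 0.1986 and solve for t:
e^(−t/τ) = (C − C_in)/(C₀ − C_in) = (0.1986 − 0)/(2.483 − 0) = 0.0799839
t = −τ ln(…) = 47.9710 × 2.52593 = 121.171 s.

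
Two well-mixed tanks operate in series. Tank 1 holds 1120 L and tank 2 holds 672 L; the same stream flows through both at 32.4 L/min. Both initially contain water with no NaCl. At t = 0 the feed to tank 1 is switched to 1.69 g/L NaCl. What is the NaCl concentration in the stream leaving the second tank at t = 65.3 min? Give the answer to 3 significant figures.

Species balance on tank i: dCᵢ/dt = (Cᵢ₋₁ − Cᵢ)/τᵢ with τᵢ = Vᵢ/Q.
τ₁ = 1120/32.4 = 34.568 min; τ₂ = 672/32.4 = 20.741 min.
Tank 1: C₁ = C_in(1 − e^(−t/τ₁)). Tank 2 (τ₁ ≠ τ₂): C₂ = C_in[1 − (τ₁ e^(−t/τ₁) − τ₂ e^(−t/τ₂))/(τ₁ − τ₂)].
At t = 65.3: e^(−t/τ₁) = 0.15122, e^(−t/τ₂) = 0.042921.
C₂ = 1.69·[1 − (34.568·0.15122 − 20.741·0.042921)/(13.827)] = 1.69·0.68634 = 1.1599 g/L.

1.16 g/L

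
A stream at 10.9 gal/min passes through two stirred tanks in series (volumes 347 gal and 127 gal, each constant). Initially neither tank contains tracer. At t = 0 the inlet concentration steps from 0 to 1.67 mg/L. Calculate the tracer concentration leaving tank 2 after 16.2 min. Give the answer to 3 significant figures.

Each tank obeys Vᵢ dCᵢ/dt = Q(Cᵢ₋₁ − Cᵢ), so τᵢ = Vᵢ/Q.
τ₁ = 347/10.9 = 31.835 min; τ₂ = 127/10.9 = 11.651 min.
Tank 1: C₁ = C_in(1 − e^(−t/τ₁)). Tank 2 (τ₁ ≠ τ₂): C₂ = C_in[1 − (τ₁ e^(−t/τ₁) − τ₂ e^(−t/τ₂))/(τ₁ − τ₂)].
At t = 16.2: e^(−t/τ₁) = 0.60117, e^(−t/τ₂) = 0.24898.
C₂ = 1.67·[1 − (31.835·0.60117 − 11.651·0.24898)/(20.183)] = 1.67·0.19552 = 0.32651 mg/L.

0.327 mg/L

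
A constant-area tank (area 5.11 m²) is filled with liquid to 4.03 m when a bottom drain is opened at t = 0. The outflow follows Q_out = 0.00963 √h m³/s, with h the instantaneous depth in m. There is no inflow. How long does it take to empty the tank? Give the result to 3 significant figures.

With no inflow, A dh/dt = −0.00963 √h.
∫ h^(−1/2) dh = −(0.00963/A) ∫ dt, giving 2√h = 2√h₀ − (0.00963/A) t.
Tank is empty when √h = 0: t_empty = 2A√h₀/0.00963.
t_empty = 2·5.11·√4.03/0.00963 = 10.220·2.0075/0.00963 = 2130.5 s.

2130 s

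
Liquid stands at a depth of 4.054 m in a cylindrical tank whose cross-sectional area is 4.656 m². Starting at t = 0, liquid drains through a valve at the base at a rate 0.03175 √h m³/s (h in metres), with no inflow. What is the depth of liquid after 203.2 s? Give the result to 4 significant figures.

Volume balance on the tank: A dh/dt = −0.03175 √h.
This is separable: 2 d(√h)/dt = −0.03175/A, so √h = √h₀ − (0.03175/(2A)) t.
√h = √4.054 − 0.03175·203.2/(2·4.656) = 2.01345 − 0.692826 = 1.32063.
h = 1.32063² = 1.74406 m.

1.744 m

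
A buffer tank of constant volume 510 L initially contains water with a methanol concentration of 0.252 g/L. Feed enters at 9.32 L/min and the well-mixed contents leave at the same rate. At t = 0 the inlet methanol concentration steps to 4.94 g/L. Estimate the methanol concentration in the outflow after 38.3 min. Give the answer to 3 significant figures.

Species balance on the tank: V dC/dt = Q(C_in − C).
So dC/dt = (C_in − C)/τ with τ = V/Q = 510/9.32 = 54.721 min.
Integrating: C(t) = C_in + (C₀ − C_in) e^(−t/τ).
C(38.3) = 4.94 + (0.252 − 4.94)·e^(−38.3/54.721) = 4.94 + (-4.6880)·0.49663 = 2.6118 g/L.

2.61 g/L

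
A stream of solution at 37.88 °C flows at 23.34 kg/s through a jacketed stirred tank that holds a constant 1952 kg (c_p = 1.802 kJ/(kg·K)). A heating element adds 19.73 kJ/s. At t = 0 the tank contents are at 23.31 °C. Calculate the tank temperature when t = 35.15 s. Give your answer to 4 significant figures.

M c_p dT/dt = ṁ c_p (T_in − T) + Q̇.
τ = M/ṁ = 83.6332 s; T_ss = T_in + Q̇/(ṁ c_p) = 37.88 + 19.73/(23.34·1.802) = 38.3491 °C.
Solution: T(t) = T_ss + (T₀ − T_ss) e^(−t/τ).
T(35.15) = 38.3491 + (-15.0391)·e^(−35.15/83.6332) = 38.3491 + (-15.0391)·0.656858 = 28.4705 °C.

28.47 °C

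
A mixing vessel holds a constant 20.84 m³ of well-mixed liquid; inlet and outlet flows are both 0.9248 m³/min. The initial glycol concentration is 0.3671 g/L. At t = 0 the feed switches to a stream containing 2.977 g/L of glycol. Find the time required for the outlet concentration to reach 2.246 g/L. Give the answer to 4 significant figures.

Species balance: V dC/dt = Q(C_in − C) ⇒ τ = V/Q = 22.5346 min.
C(t) = C_in + (C₀ − C_in) e^(−t/τ). Set C = 2.246 and solve for t:
e^(−t/τ) = (C − C_in)/(C₀ − C_in) = (2.246 − 2.977)/(0.3671 − 2.977) = 0.280087
t = −τ ln(…) = 22.5346 × 1.27265 = 28.6787 min.

28.68 min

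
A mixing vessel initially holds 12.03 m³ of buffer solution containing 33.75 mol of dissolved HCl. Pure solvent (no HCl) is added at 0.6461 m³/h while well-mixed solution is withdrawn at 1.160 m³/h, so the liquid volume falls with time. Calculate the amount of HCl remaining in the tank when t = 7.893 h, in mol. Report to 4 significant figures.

13.34 mol

Let m(t) be the amount of HCl. Volume: V(t) = V₀ + (Q_in − Q_out) t = 12.03 − 0.513900 t; V(7.893) = 7.97379 m³.
Species balance (pure solvent in): dm/dt = −Q_out · m/V(t).
Separate: dm/m = −Q_out dt/V(t) ⇒ ln(m/m₀) = −(Q_out/(Q_in−Q_out)) ln(V/V₀).
m = m₀ (V₀/V)^(Q_out/(Q_in−Q_out)) = 33.75 × (12.03/7.97379)^(-2.25725) = 13.3391 mol.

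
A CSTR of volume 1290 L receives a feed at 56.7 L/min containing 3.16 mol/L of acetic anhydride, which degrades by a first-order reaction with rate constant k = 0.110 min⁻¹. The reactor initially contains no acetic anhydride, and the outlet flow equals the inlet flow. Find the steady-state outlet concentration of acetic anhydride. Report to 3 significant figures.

V dC/dt = Q(C_in − C) − k V C.
Steady state (dC/dt = 0): C_ss = Q C_in/(Q + kV) = C_in/(1 + kV/Q).
C_ss = 56.7·3.16/(56.7 + 0.110·1290) = 179.17/198.60 = 0.90218 mol/L.

0.902 mol/L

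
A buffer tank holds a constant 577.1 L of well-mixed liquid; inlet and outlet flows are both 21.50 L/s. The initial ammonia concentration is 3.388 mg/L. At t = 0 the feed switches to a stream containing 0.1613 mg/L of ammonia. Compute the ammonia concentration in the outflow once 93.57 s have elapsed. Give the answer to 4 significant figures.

0.2601 mg/L

Unsteady species balance (constant V, well mixed): V dC/dt = Q(C_in − C).
Rewrite as dC/dt + C/τ = C_in/τ, τ = V/Q = 26.8419 s.
Integrating: C(t) = C_in + (C₀ − C_in) e^(−t/τ).
C(93.57) = 0.1613 + (3.388 − 0.1613)·e^(−93.57/26.8419) = 0.1613 + (3.22670)·0.0306239 = 0.260114 mg/L.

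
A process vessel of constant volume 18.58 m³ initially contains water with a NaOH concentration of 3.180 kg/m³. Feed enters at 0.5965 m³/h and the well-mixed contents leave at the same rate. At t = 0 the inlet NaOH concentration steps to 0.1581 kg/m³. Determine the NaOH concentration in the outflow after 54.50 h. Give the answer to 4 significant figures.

Transient balance on the dissolved component: V dC/dt = Q(C_in − C).
So dC/dt = (C_in − C)/τ with τ = V/Q = 18.58/0.5965 = 31.1484 h.
C approaches C_in exponentially: C(t) = C_in + (C₀ − C_in) e^(−t/τ).
C(54.50) = 0.1581 + (3.180 − 0.1581)·e^(−54.50/31.1484) = 0.1581 + (3.02190)·0.173828 = 0.683390 kg/m³.

0.6834 kg/m³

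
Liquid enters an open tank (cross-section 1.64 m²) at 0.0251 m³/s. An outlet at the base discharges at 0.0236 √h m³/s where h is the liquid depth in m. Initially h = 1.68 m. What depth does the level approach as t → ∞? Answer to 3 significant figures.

1.13 m

Level balance: A dh/dt = 0.0251 − 0.0236 √h. Setting dh/dt = 0:
Q_in = 0.0236 √h_ss ⇒ √h_ss = 0.0251/0.0236 = 1.0636.
h_ss = 1.0636² = 1.1312 m. (Since h₀ = 1.68 m > h_ss, the level will fall toward this value.)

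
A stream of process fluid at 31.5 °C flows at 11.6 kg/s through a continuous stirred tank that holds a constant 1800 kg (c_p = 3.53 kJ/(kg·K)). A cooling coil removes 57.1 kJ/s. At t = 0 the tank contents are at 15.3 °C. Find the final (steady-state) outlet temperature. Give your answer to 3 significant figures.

M c_p dT/dt = ṁ c_p (T_in − T) − Q̇.
At steady state dT/dt = 0 ⇒ T_ss = T_in − Q̇/(ṁ c_p) = 31.5 − 57.1/(11.6·3.53) = 30.106 °C.

30.1 °C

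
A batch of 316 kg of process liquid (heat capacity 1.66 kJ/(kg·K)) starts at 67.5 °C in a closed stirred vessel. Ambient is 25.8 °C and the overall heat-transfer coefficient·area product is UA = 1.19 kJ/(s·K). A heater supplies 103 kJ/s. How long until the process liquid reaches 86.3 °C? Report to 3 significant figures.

Lumped-capacitance energy balance: M c_p dT/dt = UA(T_amb − T) + Q̇.
τ = M c_p/UA = 440.81 s; T_ss = T_amb + Q̇/UA = 25.8 + 103/1.19 = 112.35 °C.
T(t) = T_ss + (T₀ − T_ss)e^(−t/τ); set T = 86.3:
t = −τ ln[(T − T_ss)/(T₀ − T_ss)] = −440.81 · ln(0.58087) = 239.46 s.

239 s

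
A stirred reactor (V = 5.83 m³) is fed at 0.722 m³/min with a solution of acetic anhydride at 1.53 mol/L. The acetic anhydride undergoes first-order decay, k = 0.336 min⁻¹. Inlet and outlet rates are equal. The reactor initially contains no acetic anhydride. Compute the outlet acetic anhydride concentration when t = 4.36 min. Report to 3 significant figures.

0.357 mol/L

Accumulation = in − out − consumed: V dC/dt = Q C_in − Q C − k V C.
This is linear with rate a = Q/V + k = 0.45984 min⁻¹.
C_ss = Q C_in/(Q + kV) = 0.41205 mol/L; C(t) = C_ss + (C₀ − C_ss) e^(−a t).
C(4.36) = 0.41205 + (-0.41205)·e^(−0.45984·4.36) = 0.41205 + (-0.41205)·0.13467 = 0.35656 mol/L.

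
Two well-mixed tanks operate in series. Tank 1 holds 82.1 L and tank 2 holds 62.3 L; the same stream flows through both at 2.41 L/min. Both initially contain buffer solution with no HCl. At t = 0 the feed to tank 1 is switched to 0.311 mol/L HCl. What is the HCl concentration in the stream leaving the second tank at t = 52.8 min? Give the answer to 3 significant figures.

0.164 mol/L

Each tank obeys Vᵢ dCᵢ/dt = Q(Cᵢ₋₁ − Cᵢ), so τᵢ = Vᵢ/Q.
τ₁ = 82.1/2.41 = 34.066 min; τ₂ = 62.3/2.41 = 25.851 min.
Solving the cascade with C₁(0)=C₂(0)=0 gives C₂(t) = C_in[1 − (τ₁ e^(−t/τ₁) − τ₂ e^(−t/τ₂))/(τ₁ − τ₂)].
At t = 52.8: e^(−t/τ₁) = 0.21227, e^(−t/τ₂) = 0.12970.
C₂ = 0.311·[1 − (34.066·0.21227 − 25.851·0.12970)/(8.2158)] = 0.311·0.52795 = 0.16419 mol/L.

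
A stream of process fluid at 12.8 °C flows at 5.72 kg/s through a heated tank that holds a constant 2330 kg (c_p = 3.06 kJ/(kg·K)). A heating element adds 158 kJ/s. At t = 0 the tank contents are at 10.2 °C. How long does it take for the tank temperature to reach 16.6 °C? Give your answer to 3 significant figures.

M c_p dT/dt = ṁ c_p (T_in − T) + Q̇.
τ = M/ṁ = 407.34 s; T_ss = T_in + Q̇/(ṁ c_p) = 21.827 °C.
T(t) = T_ss + (T₀ − T_ss) e^(−t/τ). Set T = 16.6:
e^(−t/τ) = (16.6 − 21.827)/(10.2 − 21.827) = 0.44955
t = −407.34 · ln(0.44955) = 325.67 s.

326 s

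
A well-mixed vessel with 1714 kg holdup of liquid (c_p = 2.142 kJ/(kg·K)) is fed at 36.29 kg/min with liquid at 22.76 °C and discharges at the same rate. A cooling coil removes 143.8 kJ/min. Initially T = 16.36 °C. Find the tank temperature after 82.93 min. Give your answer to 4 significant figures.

20.12 °C

M c_p dT/dt = ṁ c_p (T_in − T) − Q̇.
τ = M/ṁ = 47.2306 min; T_ss = T_in − Q̇/(ṁ c_p) = 22.76 − 143.8/(36.29·2.142) = 20.9101 °C.
Integrating: T(t) = T_ss + (T₀ − T_ss) e^(−t/τ).
T(82.93) = 20.9101 + (-4.55008)·e^(−82.93/47.2306) = 20.9101 + (-4.55008)·0.172760 = 20.1240 °C.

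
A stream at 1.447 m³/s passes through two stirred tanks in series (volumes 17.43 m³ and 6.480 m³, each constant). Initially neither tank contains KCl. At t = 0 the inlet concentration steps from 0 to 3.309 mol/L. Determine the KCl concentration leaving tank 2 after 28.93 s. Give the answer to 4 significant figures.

2.835 mol/L

Species balance on tank i: dCᵢ/dt = (Cᵢ₋₁ − Cᵢ)/τᵢ with τᵢ = Vᵢ/Q.
τ₁ = 17.43/1.447 = 12.0456 s; τ₂ = 6.480/1.447 = 4.47823 s.
Tank 1: C₁ = C_in(1 − e^(−t/τ₁)). Tank 2 (τ₁ ≠ τ₂): C₂ = C_in[1 − (τ₁ e^(−t/τ₁) − τ₂ e^(−t/τ₂))/(τ₁ − τ₂)].
At t = 28.93: e^(−t/τ₁) = 0.0905635, e^(−t/τ₂) = 0.00156458.
C₂ = 3.309·[1 − (12.0456·0.0905635 − 4.47823·0.00156458)/(7.56738)] = 3.309·0.856769 = 2.83505 mol/L.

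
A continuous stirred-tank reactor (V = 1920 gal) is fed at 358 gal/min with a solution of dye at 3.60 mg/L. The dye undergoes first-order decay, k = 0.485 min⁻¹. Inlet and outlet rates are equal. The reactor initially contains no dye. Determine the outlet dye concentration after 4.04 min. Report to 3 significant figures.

0.933 mg/L

Accumulation = in − out − consumed: V dC/dt = Q C_in − Q C − k V C.
This is linear with rate a = Q/V + k = 0.67146 min⁻¹.
C_ss = Q C_in/(Q + kV) = 0.99969 mg/L; C(t) = C_ss + (C₀ − C_ss) e^(−a t).
C(4.04) = 0.99969 + (-0.99969)·e^(−0.67146·4.04) = 0.99969 + (-0.99969)·0.066358 = 0.93335 mg/L.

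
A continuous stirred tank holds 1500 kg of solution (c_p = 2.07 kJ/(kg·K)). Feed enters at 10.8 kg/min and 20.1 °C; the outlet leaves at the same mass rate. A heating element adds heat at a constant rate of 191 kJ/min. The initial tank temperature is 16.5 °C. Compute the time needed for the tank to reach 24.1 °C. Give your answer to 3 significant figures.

137 min

First-law balance (no shaft work): M c_p dT/dt = ṁ c_p (T_in − T) + 191.
τ = M/ṁ = 138.89 min; T_ss = T_in + Q̇/(ṁ c_p) = 28.644 °C.
T(t) = T_ss + (T₀ − T_ss) e^(−t/τ). Set T = 24.1:
e^(−t/τ) = (24.1 − 28.644)/(16.5 − 28.644) = 0.37415
t = −138.89 · ln(0.37415) = 136.54 min.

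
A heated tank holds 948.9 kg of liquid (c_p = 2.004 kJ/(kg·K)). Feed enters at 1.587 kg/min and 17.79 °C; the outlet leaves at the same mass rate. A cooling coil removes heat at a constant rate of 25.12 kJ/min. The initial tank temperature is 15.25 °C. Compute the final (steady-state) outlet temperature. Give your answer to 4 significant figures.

Heat balance on the well-mixed liquid: M c_p dT/dt = ṁ c_p (T_in − T) − 25.12.
At steady state dT/dt = 0 ⇒ T_ss = T_in − Q̇/(ṁ c_p) = 17.79 − 25.12/(1.587·2.004) = 9.89149 °C.

9.891 °C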